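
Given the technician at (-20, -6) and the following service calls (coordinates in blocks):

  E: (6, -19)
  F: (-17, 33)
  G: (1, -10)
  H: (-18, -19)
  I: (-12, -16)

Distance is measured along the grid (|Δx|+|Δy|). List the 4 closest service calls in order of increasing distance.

H, I, G, E

Distances from (-20, -6):
E: |26| + |-13| = 26 + 13 = 39 blocks
F: |3| + |39| = 3 + 39 = 42 blocks
G: |21| + |-4| = 21 + 4 = 25 blocks
H: |2| + |-13| = 2 + 13 = 15 blocks
I: |8| + |-10| = 8 + 10 = 18 blocks
Sorted: H (15 blocks) < I (18 blocks) < G (25 blocks) < E (39 blocks) < F (42 blocks)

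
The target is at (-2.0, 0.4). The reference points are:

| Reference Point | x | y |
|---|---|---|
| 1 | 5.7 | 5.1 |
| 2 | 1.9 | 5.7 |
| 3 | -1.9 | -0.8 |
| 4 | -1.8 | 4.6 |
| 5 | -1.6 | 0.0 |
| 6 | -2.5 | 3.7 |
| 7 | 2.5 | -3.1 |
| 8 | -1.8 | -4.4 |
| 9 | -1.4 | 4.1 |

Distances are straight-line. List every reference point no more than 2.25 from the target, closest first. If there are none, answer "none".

5, 3

Distances from (-2.0, 0.4):
1: √((7.7)² + (4.7)²) = √(59.290 + 22.090) = 9.0
2: √((3.9)² + (5.3)²) = √(15.210 + 28.090) = 6.6
3: √((0.1)² + (-1.2)²) = √(0.010 + 1.440) = 1.2
4: √((0.2)² + (4.2)²) = √(0.040 + 17.640) = 4.2
5: √((0.4)² + (-0.4)²) = √(0.160 + 0.160) = 0.6
6: √((-0.5)² + (3.3)²) = √(0.250 + 10.890) = 3.3
7: √((4.5)² + (-3.5)²) = √(20.250 + 12.250) = 5.7
8: √((0.2)² + (-4.8)²) = √(0.040 + 23.040) = 4.8
9: √((0.6)² + (3.7)²) = √(0.360 + 13.690) = 3.7
Threshold 2.25: 5 (0.6), 3 (1.2) are within range.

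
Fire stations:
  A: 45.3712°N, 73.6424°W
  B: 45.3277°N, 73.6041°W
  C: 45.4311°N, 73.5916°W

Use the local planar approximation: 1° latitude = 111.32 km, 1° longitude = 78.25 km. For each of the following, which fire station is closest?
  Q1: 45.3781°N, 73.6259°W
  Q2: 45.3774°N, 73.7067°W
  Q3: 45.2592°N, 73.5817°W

Q1 at 45.3781°N, 73.6259°W:
  A: 1.5023 km
  B: 5.8641 km
  C: 6.4818 km
  → nearest: A (1.5023 km)
Q2 at 45.3774°N, 73.7067°W:
  A: 5.0786 km
  B: 9.7502 km
  C: 10.8099 km
  → nearest: A (5.0786 km)
Q3 at 45.2592°N, 73.5817°W:
  A: 13.3419 km
  B: 7.8243 km
  C: 19.1516 km
  → nearest: B (7.8243 km)

Q1→A; Q2→A; Q3→B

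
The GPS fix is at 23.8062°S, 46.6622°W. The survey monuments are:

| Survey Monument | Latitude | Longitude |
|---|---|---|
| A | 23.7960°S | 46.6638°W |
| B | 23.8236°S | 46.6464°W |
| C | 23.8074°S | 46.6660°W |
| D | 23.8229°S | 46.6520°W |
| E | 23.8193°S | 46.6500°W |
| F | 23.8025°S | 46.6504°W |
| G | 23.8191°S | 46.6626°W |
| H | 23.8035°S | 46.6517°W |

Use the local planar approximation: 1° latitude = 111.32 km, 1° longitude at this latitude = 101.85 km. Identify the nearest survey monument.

C

Distances from 23.8062°S, 46.6622°W:
A: √((0.0102·111.32)² + (-0.0016·101.85)²) = √(1.289278 + 0.026556) = 1.1471 km
B: √((-0.0174·111.32)² + (0.0158·101.85)²) = √(3.751845 + 2.589621) = 2.5182 km
C: √((-0.0012·111.32)² + (-0.0038·101.85)²) = √(0.017845 + 0.149792) = 0.4094 km
D: √((-0.0167·111.32)² + (0.0102·101.85)²) = √(3.456045 + 1.079251) = 2.1296 km
E: √((-0.0131·111.32)² + (0.0122·101.85)²) = √(2.126616 + 1.543980) = 1.9159 km
F: √((0.0037·111.32)² + (0.0118·101.85)²) = √(0.169648 + 1.444395) = 1.2705 km
G: √((-0.0129·111.32)² + (-0.0004·101.85)²) = √(2.062176 + 0.001660) = 1.4366 km
H: √((0.0027·111.32)² + (0.0105·101.85)²) = √(0.090339 + 1.143670) = 1.1109 km
Minimum: C at 0.4094 km.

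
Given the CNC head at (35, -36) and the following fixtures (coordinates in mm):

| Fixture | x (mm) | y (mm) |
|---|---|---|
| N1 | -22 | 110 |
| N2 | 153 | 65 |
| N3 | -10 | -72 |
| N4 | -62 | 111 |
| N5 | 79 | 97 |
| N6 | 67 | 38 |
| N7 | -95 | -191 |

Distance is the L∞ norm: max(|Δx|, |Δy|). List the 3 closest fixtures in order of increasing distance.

N3, N6, N2

Distances from (35, -36):
N1: max(|-57|, |146|) = 146 mm
N2: max(|118|, |101|) = 118 mm
N3: max(|-45|, |-36|) = 45 mm
N4: max(|-97|, |147|) = 147 mm
N5: max(|44|, |133|) = 133 mm
N6: max(|32|, |74|) = 74 mm
N7: max(|-130|, |-155|) = 155 mm
Sorted: N3 (45 mm) < N6 (74 mm) < N2 (118 mm) < N5 (133 mm) < N1 (146 mm) < …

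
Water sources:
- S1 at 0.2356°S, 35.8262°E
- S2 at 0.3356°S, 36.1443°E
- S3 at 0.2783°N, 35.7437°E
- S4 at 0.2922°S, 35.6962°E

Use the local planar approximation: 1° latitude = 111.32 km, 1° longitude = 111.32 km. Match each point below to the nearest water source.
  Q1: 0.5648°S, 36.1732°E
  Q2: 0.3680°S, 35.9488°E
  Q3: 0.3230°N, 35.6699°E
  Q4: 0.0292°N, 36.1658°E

Q1 at 0.5648°S, 36.1732°E:
  S1: √((0.3292·111.32)² + (-0.3470·111.32)²) = √(1342.969187 + 1492.125474) = 53.2456 km
  S2: √((0.2292·111.32)² + (-0.0289·111.32)²) = √(650.991956 + 10.350041) = 25.7166 km
  S3: √((0.8431·111.32)² + (-0.4295·111.32)²) = √(8808.553044 + 2285.981607) = 105.3306 km
  S4: √((0.2726·111.32)² + (-0.4770·111.32)²) = √(920.869520 + 2819.571768) = 61.1591 km
  → nearest: S2 (25.7166 km)
Q2 at 0.3680°S, 35.9488°E:
  S1: √((0.1324·111.32)² + (-0.1226·111.32)²) = √(217.231282 + 186.263318) = 20.0872 km
  S2: √((0.0324·111.32)² + (0.1955·111.32)²) = √(13.008775 + 473.630781) = 22.0599 km
  S3: √((0.6463·111.32)² + (-0.2051·111.32)²) = √(5176.243607 + 521.287986) = 75.4820 km
  S4: √((0.0758·111.32)² + (-0.2526·111.32)²) = √(71.200789 + 790.702456) = 29.3582 km
  → nearest: S1 (20.0872 km)
Q3 at 0.3230°N, 35.6699°E:
  S1: √((-0.5586·111.32)² + (0.1563·111.32)²) = √(3866.769266 + 302.736197) = 64.5717 km
  S2: √((-0.6586·111.32)² + (0.4744·111.32)²) = √(5375.140839 + 2788.918069) = 90.3552 km
  S3: √((-0.0447·111.32)² + (0.0738·111.32)²) = √(24.760616 + 67.493060) = 9.6049 km
  S4: √((-0.6152·111.32)² + (0.0263·111.32)²) = √(4690.067022 + 8.571521) = 68.5466 km
  → nearest: S3 (9.6049 km)
Q4 at 0.0292°N, 36.1658°E:
  S1: √((-0.2648·111.32)² + (-0.3396·111.32)²) = √(868.925129 + 1429.162981) = 47.9384 km
  S2: √((-0.3648·111.32)² + (-0.0215·111.32)²) = √(1649.134414 + 5.728268) = 40.6800 km
  S3: √((0.2491·111.32)² + (-0.4221·111.32)²) = √(768.942474 + 2207.888308) = 54.5603 km
  S4: √((-0.3214·111.32)² + (-0.4696·111.32)²) = √(1280.083030 + 2732.766793) = 63.3471 km
  → nearest: S2 (40.6800 km)

Q1→S2; Q2→S1; Q3→S3; Q4→S2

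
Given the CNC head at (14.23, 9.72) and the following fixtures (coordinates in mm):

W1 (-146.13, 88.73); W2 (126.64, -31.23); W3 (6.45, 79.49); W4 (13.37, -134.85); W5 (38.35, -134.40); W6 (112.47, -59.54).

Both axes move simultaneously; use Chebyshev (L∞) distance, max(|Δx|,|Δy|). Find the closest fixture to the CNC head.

W3

Distances from (14.23, 9.72):
W1: 160.36 mm
W2: 112.41 mm
W3: 69.77 mm
W4: 144.57 mm
W5: 144.12 mm
W6: 98.24 mm
Minimum: W3 at 69.77 mm.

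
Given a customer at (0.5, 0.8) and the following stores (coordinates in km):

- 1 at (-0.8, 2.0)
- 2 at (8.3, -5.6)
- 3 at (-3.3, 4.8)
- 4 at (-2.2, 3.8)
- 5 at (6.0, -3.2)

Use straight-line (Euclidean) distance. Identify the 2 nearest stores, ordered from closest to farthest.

1, 4

Distances from (0.5, 0.8):
1: √((-1.3)² + (1.2)²) = √(1.690 + 1.440) = 1.8 km
2: √((7.8)² + (-6.4)²) = √(60.840 + 40.960) = 10.1 km
3: √((-3.8)² + (4.0)²) = √(14.440 + 16.000) = 5.5 km
4: √((-2.7)² + (3.0)²) = √(7.290 + 9.000) = 4.0 km
5: √((5.5)² + (-4.0)²) = √(30.250 + 16.000) = 6.8 km
Sorted: 1 (1.8 km) < 4 (4.0 km) < 3 (5.5 km) < 5 (6.8 km) < …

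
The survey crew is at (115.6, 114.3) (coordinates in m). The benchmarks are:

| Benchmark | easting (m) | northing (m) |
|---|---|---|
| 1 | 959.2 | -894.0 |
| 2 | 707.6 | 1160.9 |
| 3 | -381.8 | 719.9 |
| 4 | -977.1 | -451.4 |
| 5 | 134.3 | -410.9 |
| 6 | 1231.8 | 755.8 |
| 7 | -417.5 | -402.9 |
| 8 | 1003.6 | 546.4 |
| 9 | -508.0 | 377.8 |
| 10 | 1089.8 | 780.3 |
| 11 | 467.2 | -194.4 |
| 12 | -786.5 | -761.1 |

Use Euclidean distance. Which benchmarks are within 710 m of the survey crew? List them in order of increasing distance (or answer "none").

Distances from (115.6, 114.3):
1: 1314.7 m
2: 1202.4 m
3: 783.7 m
4: 1230.5 m
5: 525.5 m
6: 1287.4 m
7: 742.8 m
8: 987.5 m
9: 677.0 m
10: 1180.1 m
11: 467.9 m
12: 1257.0 m
Threshold 710 m: 11 (467.9 m), 5 (525.5 m), 9 (677.0 m) are within range.

11, 5, 9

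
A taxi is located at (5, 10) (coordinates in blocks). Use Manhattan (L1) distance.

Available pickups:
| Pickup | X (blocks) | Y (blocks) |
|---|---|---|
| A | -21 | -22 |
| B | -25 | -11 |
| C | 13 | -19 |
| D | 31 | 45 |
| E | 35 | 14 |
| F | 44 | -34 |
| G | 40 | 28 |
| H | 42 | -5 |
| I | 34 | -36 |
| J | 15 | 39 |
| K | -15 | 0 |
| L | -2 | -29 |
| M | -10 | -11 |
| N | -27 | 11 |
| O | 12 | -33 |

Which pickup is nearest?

Distances from (5, 10):
A: |-26| + |-32| = 26 + 32 = 58 blocks
B: |-30| + |-21| = 30 + 21 = 51 blocks
C: |8| + |-29| = 8 + 29 = 37 blocks
D: |26| + |35| = 26 + 35 = 61 blocks
E: |30| + |4| = 30 + 4 = 34 blocks
F: |39| + |-44| = 39 + 44 = 83 blocks
G: |35| + |18| = 35 + 18 = 53 blocks
H: |37| + |-15| = 37 + 15 = 52 blocks
I: |29| + |-46| = 29 + 46 = 75 blocks
J: |10| + |29| = 10 + 29 = 39 blocks
K: |-20| + |-10| = 20 + 10 = 30 blocks
L: |-7| + |-39| = 7 + 39 = 46 blocks
M: |-15| + |-21| = 15 + 21 = 36 blocks
N: |-32| + |1| = 32 + 1 = 33 blocks
O: |7| + |-43| = 7 + 43 = 50 blocks
Minimum: K at 30 blocks.

K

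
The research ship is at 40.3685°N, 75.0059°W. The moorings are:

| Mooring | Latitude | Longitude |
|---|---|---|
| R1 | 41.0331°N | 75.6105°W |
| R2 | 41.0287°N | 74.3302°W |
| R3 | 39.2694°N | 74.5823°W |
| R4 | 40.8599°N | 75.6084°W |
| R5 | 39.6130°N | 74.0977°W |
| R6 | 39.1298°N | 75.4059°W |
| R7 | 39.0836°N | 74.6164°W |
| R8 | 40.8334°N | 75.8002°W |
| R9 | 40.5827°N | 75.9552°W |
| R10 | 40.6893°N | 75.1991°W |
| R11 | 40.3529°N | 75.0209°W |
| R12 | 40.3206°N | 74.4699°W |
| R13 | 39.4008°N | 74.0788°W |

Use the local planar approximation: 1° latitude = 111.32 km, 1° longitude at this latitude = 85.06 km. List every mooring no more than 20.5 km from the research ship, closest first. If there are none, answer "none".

Distances from 40.3685°N, 75.0059°W:
R1: √((0.6646·111.32)² + (-0.6046·85.06)²) = √(5473.524536 + 2644.764717) = 90.1015 km
R2: √((0.6602·111.32)² + (0.6757·85.06)²) = √(5401.289251 + 3303.380453) = 93.2988 km
R3: √((-1.0991·111.32)² + (0.4236·85.06)²) = √(14969.965900 + 1298.262939) = 127.5470 km
R4: √((0.4914·111.32)² + (-0.6025·85.06)²) = √(2992.379698 + 2626.424127) = 74.9587 km
R5: √((-0.7555·111.32)² + (0.9082·85.06)²) = √(7073.190137 + 5967.793016) = 114.1971 km
R6: √((-1.2387·111.32)² + (-0.4000·85.06)²) = √(19014.226830 + 1157.632576) = 142.0277 km
R7: √((-1.2849·111.32)² + (0.3895·85.06)²) = √(20459.030678 + 1097.654547) = 146.8220 km
R8: √((0.4649·111.32)² + (-0.7943·85.06)²) = √(2678.338645 + 4564.780319) = 85.1065 km
R9: √((0.2142·111.32)² + (-0.9493·85.06)²) = √(568.571816 + 6520.151973) = 84.1946 km
R10: √((0.3208·111.32)² + (-0.1932·85.06)²) = √(1275.308090 + 270.062946) = 39.3112 km
R11: √((-0.0156·111.32)² + (-0.0150·85.06)²) = √(3.015752 + 1.627921) = 2.1549 km
R12: √((-0.0479·111.32)² + (0.5360·85.06)²) = √(28.432655 + 2078.645053) = 45.9029 km
R13: √((-0.9677·111.32)² + (0.9271·85.06)²) = √(11604.538599 + 6218.761753) = 133.5039 km
Threshold 20.5 km: R11 (2.1549 km) is within range.

R11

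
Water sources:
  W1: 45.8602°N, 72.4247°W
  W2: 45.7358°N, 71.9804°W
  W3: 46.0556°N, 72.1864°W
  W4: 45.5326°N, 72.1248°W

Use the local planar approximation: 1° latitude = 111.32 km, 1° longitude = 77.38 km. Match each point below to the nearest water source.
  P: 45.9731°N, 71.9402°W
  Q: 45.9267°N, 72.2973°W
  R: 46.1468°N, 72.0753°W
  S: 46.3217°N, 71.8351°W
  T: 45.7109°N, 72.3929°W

P→W3; Q→W1; R→W3; S→W3; T→W1

P at 45.9731°N, 71.9402°W:
  W1: 39.5411 km
  W2: 26.5988 km
  W3: 21.1491 km
  W4: 51.0746 km
  → nearest: W3 (21.1491 km)
Q at 45.9267°N, 72.2973°W:
  W1: 12.3282 km
  W2: 32.4487 km
  W3: 16.7194 km
  W4: 45.8569 km
  → nearest: W1 (12.3282 km)
R at 46.1468°N, 72.0753°W:
  W1: 41.8194 km
  W2: 46.3381 km
  W3: 13.3033 km
  W4: 68.4799 km
  → nearest: W3 (13.3033 km)
S at 46.3217°N, 71.8351°W:
  W1: 68.7080 km
  W2: 66.1844 km
  W3: 40.2048 km
  W4: 90.6578 km
  → nearest: W3 (40.2048 km)
T at 45.7109°N, 72.3929°W:
  W1: 16.8012 km
  W2: 32.0394 km
  W3: 41.5661 km
  W4: 28.7113 km
  → nearest: W1 (16.8012 km)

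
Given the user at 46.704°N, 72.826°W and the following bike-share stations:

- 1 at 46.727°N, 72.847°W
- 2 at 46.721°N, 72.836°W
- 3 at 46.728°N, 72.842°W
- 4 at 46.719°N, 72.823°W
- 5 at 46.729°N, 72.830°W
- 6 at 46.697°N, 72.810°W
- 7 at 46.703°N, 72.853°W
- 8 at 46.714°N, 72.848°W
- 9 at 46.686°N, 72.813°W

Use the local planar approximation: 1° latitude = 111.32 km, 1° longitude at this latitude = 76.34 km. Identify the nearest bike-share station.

Distances from 46.704°N, 72.826°W:
1: √((0.023·111.32)² + (-0.021·76.34)²) = √(6.55544 + 2.57006) = 3.021 km
2: √((0.017·111.32)² + (-0.010·76.34)²) = √(3.58133 + 0.58278) = 2.041 km
3: √((0.024·111.32)² + (-0.016·76.34)²) = √(7.13787 + 1.49192) = 2.938 km
4: √((0.015·111.32)² + (0.003·76.34)²) = √(2.78823 + 0.05245) = 1.685 km
5: √((0.025·111.32)² + (-0.004·76.34)²) = √(7.74509 + 0.09324) = 2.800 km
6: √((-0.007·111.32)² + (0.016·76.34)²) = √(0.60721 + 1.49192) = 1.449 km
7: √((-0.001·111.32)² + (-0.027·76.34)²) = √(0.01239 + 4.24846) = 2.064 km
8: √((0.010·111.32)² + (-0.022·76.34)²) = √(1.23921 + 2.82065) = 2.015 km
9: √((-0.018·111.32)² + (0.013·76.34)²) = √(4.01505 + 0.98490) = 2.236 km
Minimum: 6 at 1.449 km.

6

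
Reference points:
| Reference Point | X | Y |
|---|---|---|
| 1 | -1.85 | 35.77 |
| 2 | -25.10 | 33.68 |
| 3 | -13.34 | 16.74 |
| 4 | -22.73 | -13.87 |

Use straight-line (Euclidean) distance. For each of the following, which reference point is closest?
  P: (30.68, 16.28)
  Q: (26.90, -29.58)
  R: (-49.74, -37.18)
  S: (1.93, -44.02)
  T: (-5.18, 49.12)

P→1; Q→4; R→4; S→4; T→1

P at (30.68, 16.28):
  1: √((-32.53)² + (19.49)²) = √(1058.2009 + 379.8601) = 37.92
  2: √((-55.78)² + (17.40)²) = √(3111.4084 + 302.7600) = 58.43
  3: √((-44.02)² + (0.46)²) = √(1937.7604 + 0.2116) = 44.02
  4: √((-53.41)² + (-30.15)²) = √(2852.6281 + 909.0225) = 61.33
  → nearest: 1 (37.92)
Q at (26.90, -29.58):
  1: √((-28.75)² + (65.35)²) = √(826.5625 + 4270.6225) = 71.39
  2: √((-52.00)² + (63.26)²) = √(2704.0000 + 4001.8276) = 81.89
  3: √((-40.24)² + (46.32)²) = √(1619.2576 + 2145.5424) = 61.36
  4: √((-49.63)² + (15.71)²) = √(2463.1369 + 246.8041) = 52.06
  → nearest: 4 (52.06)
R at (-49.74, -37.18):
  1: √((47.89)² + (72.95)²) = √(2293.4521 + 5321.7025) = 87.26
  2: √((24.64)² + (70.86)²) = √(607.1296 + 5021.1396) = 75.02
  3: √((36.40)² + (53.92)²) = √(1324.9600 + 2907.3664) = 65.06
  4: √((27.01)² + (23.31)²) = √(729.5401 + 543.3561) = 35.68
  → nearest: 4 (35.68)
S at (1.93, -44.02):
  1: √((-3.78)² + (79.79)²) = √(14.2884 + 6366.4441) = 79.88
  2: √((-27.03)² + (77.70)²) = √(730.6209 + 6037.2900) = 82.27
  3: √((-15.27)² + (60.76)²) = √(233.1729 + 3691.7776) = 62.65
  4: √((-24.66)² + (30.15)²) = √(608.1156 + 909.0225) = 38.95
  → nearest: 4 (38.95)
T at (-5.18, 49.12):
  1: √((3.33)² + (-13.35)²) = √(11.0889 + 178.2225) = 13.76
  2: √((-19.92)² + (-15.44)²) = √(396.8064 + 238.3936) = 25.20
  3: √((-8.16)² + (-32.38)²) = √(66.5856 + 1048.4644) = 33.39
  4: √((-17.55)² + (-62.99)²) = √(308.0025 + 3967.7401) = 65.39
  → nearest: 1 (13.76)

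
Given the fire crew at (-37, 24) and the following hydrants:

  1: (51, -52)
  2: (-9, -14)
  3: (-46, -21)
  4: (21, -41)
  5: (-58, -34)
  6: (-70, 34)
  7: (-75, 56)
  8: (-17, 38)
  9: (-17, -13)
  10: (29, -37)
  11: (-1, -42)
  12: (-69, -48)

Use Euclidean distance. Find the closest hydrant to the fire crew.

8

Distances from (-37, 24):
1: √((88)² + (-76)²) = √(7744.000 + 5776.000) = 116.3
2: √((28)² + (-38)²) = √(784.000 + 1444.000) = 47.2
3: √((-9)² + (-45)²) = √(81.000 + 2025.000) = 45.9
4: √((58)² + (-65)²) = √(3364.000 + 4225.000) = 87.1
5: √((-21)² + (-58)²) = √(441.000 + 3364.000) = 61.7
6: √((-33)² + (10)²) = √(1089.000 + 100.000) = 34.5
7: √((-38)² + (32)²) = √(1444.000 + 1024.000) = 49.7
8: √((20)² + (14)²) = √(400.000 + 196.000) = 24.4
9: √((20)² + (-37)²) = √(400.000 + 1369.000) = 42.1
10: √((66)² + (-61)²) = √(4356.000 + 3721.000) = 89.9
11: √((36)² + (-66)²) = √(1296.000 + 4356.000) = 75.2
12: √((-32)² + (-72)²) = √(1024.000 + 5184.000) = 78.8
Minimum: 8 at 24.4.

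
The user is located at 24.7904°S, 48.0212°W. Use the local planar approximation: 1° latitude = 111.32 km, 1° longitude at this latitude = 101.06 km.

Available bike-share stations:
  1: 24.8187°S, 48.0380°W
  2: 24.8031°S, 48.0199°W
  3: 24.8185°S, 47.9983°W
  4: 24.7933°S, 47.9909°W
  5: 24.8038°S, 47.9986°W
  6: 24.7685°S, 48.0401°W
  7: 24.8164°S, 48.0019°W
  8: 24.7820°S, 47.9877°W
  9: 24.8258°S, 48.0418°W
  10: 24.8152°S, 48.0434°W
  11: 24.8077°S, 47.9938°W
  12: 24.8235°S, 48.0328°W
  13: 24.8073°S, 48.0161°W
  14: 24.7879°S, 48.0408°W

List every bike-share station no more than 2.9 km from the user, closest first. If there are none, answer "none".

Distances from 24.7904°S, 48.0212°W:
1: 3.5787 km
2: 1.4199 km
3: 3.8911 km
4: 3.0791 km
5: 2.7279 km
6: 3.0970 km
7: 3.4902 km
8: 3.5123 km
9: 4.4568 km
10: 3.5574 km
11: 3.3729 km
12: 3.8667 km
13: 1.9506 km
14: 2.0002 km
Threshold 2.9 km: 2 (1.4199 km), 13 (1.9506 km), 14 (2.0002 km), 5 (2.7279 km) are within range.

2, 13, 14, 5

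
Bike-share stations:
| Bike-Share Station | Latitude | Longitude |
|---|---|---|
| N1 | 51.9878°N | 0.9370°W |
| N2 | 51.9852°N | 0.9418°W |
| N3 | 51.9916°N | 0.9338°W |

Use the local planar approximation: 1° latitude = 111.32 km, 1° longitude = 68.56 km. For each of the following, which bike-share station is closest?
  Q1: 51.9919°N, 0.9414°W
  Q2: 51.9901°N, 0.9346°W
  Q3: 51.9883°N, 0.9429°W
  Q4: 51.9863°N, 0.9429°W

Q1 at 51.9919°N, 0.9414°W:
  N1: 0.5471 km
  N2: 0.7463 km
  N3: 0.5221 km
  → nearest: N3 (0.5221 km)
Q2 at 51.9901°N, 0.9346°W:
  N1: 0.3044 km
  N2: 0.7357 km
  N3: 0.1758 km
  → nearest: N3 (0.1758 km)
Q3 at 51.9883°N, 0.9429°W:
  N1: 0.4083 km
  N2: 0.3532 km
  N3: 0.7240 km
  → nearest: N2 (0.3532 km)
Q4 at 51.9863°N, 0.9429°W:
  N1: 0.4376 km
  N2: 0.1438 km
  N3: 0.8587 km
  → nearest: N2 (0.1438 km)

Q1→N3; Q2→N3; Q3→N2; Q4→N2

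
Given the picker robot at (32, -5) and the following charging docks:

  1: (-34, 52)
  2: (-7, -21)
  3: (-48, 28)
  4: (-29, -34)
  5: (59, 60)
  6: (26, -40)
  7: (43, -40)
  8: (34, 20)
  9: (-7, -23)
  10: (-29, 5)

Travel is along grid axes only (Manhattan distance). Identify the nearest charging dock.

Distances from (32, -5):
1: |-66| + |57| = 66 + 57 = 123
2: |-39| + |-16| = 39 + 16 = 55
3: |-80| + |33| = 80 + 33 = 113
4: |-61| + |-29| = 61 + 29 = 90
5: |27| + |65| = 27 + 65 = 92
6: |-6| + |-35| = 6 + 35 = 41
7: |11| + |-35| = 11 + 35 = 46
8: |2| + |25| = 2 + 25 = 27
9: |-39| + |-18| = 39 + 18 = 57
10: |-61| + |10| = 61 + 10 = 71
Minimum: 8 at 27.

8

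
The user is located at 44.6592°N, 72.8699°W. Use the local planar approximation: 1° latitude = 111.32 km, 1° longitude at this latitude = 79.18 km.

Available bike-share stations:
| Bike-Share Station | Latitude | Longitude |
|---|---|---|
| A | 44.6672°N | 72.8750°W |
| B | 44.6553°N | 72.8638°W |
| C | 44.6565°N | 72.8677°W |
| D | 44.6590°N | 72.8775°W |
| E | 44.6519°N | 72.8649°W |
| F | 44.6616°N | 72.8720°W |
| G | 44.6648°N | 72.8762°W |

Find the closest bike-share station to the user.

Distances from 44.6592°N, 72.8699°W:
A: √((0.0080·111.32)² + (-0.0051·79.18)²) = √(0.793097 + 0.163069) = 0.9778 km
B: √((-0.0039·111.32)² + (0.0061·79.18)²) = √(0.188484 + 0.233287) = 0.6494 km
C: √((-0.0027·111.32)² + (0.0022·79.18)²) = √(0.090339 + 0.030344) = 0.3474 km
D: √((-0.0002·111.32)² + (-0.0076·79.18)²) = √(0.000496 + 0.362125) = 0.6022 km
E: √((-0.0073·111.32)² + (0.0050·79.18)²) = √(0.660377 + 0.156737) = 0.9039 km
F: √((0.0024·111.32)² + (-0.0021·79.18)²) = √(0.071379 + 0.027648) = 0.3147 km
G: √((0.0056·111.32)² + (-0.0063·79.18)²) = √(0.388618 + 0.248835) = 0.7984 km
Minimum: F at 0.3147 km.

F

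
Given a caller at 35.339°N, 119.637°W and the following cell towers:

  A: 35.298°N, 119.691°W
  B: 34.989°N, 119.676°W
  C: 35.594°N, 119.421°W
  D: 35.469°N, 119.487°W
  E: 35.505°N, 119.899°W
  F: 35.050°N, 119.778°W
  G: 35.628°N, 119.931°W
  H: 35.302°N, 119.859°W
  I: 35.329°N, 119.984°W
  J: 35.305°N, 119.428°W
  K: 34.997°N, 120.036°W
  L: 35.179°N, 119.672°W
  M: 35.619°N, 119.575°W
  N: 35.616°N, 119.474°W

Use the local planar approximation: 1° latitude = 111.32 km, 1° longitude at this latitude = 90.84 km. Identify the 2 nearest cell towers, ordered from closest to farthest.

A, L

Distances from 35.339°N, 119.637°W:
A: √((-0.041·111.32)² + (-0.054·90.84)²) = √(20.83119 + 24.06256) = 6.700 km
B: √((-0.350·111.32)² + (-0.039·90.84)²) = √(1518.03744 + 12.55115) = 39.123 km
C: √((0.255·111.32)² + (0.216·90.84)²) = √(805.79906 + 385.00091) = 34.508 km
D: √((0.130·111.32)² + (0.150·90.84)²) = √(209.42721 + 185.66788) = 19.877 km
E: √((0.166·111.32)² + (-0.262·90.84)²) = √(341.47788 + 566.44381) = 30.132 km
F: √((-0.289·111.32)² + (-0.141·90.84)²) = √(1035.00413 + 164.05614) = 34.627 km
G: √((0.289·111.32)² + (-0.294·90.84)²) = √(1035.00413 + 713.26171) = 41.812 km
H: √((-0.037·111.32)² + (-0.222·90.84)²) = √(16.96484 + 406.68692) = 20.583 km
I: √((-0.010·111.32)² + (-0.347·90.84)²) = √(1.23921 + 993.60370) = 31.541 km
J: √((-0.034·111.32)² + (0.209·90.84)²) = √(14.32532 + 360.45149) = 19.359 km
K: √((-0.342·111.32)² + (-0.399·90.84)²) = √(1449.43454 + 1313.71162) = 52.566 km
L: √((-0.160·111.32)² + (-0.035·90.84)²) = √(317.23885 + 10.10858) = 18.093 km
M: √((0.280·111.32)² + (0.062·90.84)²) = √(971.54396 + 31.72033) = 31.674 km
N: √((0.277·111.32)² + (0.163·90.84)²) = √(950.83669 + 219.24488) = 34.206 km
Sorted: A (6.700 km) < L (18.093 km) < J (19.359 km) < D (19.877 km) < …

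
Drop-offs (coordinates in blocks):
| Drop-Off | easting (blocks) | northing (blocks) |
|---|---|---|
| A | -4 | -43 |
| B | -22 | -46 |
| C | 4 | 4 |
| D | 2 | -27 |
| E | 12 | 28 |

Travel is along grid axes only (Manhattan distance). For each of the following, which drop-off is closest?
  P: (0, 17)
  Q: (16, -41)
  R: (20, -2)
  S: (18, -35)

P at (0, 17):
  A: |-4| + |-60| = 4 + 60 = 64 blocks
  B: |-22| + |-63| = 22 + 63 = 85 blocks
  C: |4| + |-13| = 4 + 13 = 17 blocks
  D: |2| + |-44| = 2 + 44 = 46 blocks
  E: |12| + |11| = 12 + 11 = 23 blocks
  → nearest: C (17 blocks)
Q at (16, -41):
  A: |-20| + |-2| = 20 + 2 = 22 blocks
  B: |-38| + |-5| = 38 + 5 = 43 blocks
  C: |-12| + |45| = 12 + 45 = 57 blocks
  D: |-14| + |14| = 14 + 14 = 28 blocks
  E: |-4| + |69| = 4 + 69 = 73 blocks
  → nearest: A (22 blocks)
R at (20, -2):
  A: |-24| + |-41| = 24 + 41 = 65 blocks
  B: |-42| + |-44| = 42 + 44 = 86 blocks
  C: |-16| + |6| = 16 + 6 = 22 blocks
  D: |-18| + |-25| = 18 + 25 = 43 blocks
  E: |-8| + |30| = 8 + 30 = 38 blocks
  → nearest: C (22 blocks)
S at (18, -35):
  A: |-22| + |-8| = 22 + 8 = 30 blocks
  B: |-40| + |-11| = 40 + 11 = 51 blocks
  C: |-14| + |39| = 14 + 39 = 53 blocks
  D: |-16| + |8| = 16 + 8 = 24 blocks
  E: |-6| + |63| = 6 + 63 = 69 blocks
  → nearest: D (24 blocks)

P→C; Q→A; R→C; S→D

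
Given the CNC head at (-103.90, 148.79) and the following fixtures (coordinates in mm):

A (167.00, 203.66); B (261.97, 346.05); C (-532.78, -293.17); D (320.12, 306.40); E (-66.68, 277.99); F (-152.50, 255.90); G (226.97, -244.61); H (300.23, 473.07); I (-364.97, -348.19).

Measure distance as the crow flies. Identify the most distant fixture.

C

Distances from (-103.90, 148.79):
A: 276.40 mm
B: 415.66 mm
C: 615.85 mm
D: 452.36 mm
E: 134.45 mm
F: 117.62 mm
G: 514.04 mm
H: 518.15 mm
I: 561.38 mm
Maximum: C at 615.85 mm.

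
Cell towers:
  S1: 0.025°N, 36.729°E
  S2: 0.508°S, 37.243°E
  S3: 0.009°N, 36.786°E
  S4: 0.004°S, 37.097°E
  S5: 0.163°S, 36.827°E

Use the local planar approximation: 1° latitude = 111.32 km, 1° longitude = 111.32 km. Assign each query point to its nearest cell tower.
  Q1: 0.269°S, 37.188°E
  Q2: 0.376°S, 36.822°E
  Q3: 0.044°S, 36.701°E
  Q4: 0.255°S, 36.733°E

Q1→S2; Q2→S5; Q3→S1; Q4→S5

Q1 at 0.269°S, 37.188°E:
  S1: 60.679 km
  S2: 27.301 km
  S3: 54.409 km
  S4: 31.191 km
  S5: 41.883 km
  → nearest: S2 (27.301 km)
Q2 at 0.376°S, 36.822°E:
  S1: 45.824 km
  S2: 49.115 km
  S3: 43.045 km
  S4: 51.498 km
  S5: 23.718 km
  → nearest: S5 (23.718 km)
Q3 at 0.044°S, 36.701°E:
  S1: 8.289 km
  S2: 79.425 km
  S3: 11.151 km
  S4: 44.307 km
  S5: 19.293 km
  → nearest: S1 (8.289 km)
Q4 at 0.255°S, 36.733°E:
  S1: 31.173 km
  S2: 63.375 km
  S3: 29.975 km
  S4: 49.220 km
  S5: 14.642 km
  → nearest: S5 (14.642 km)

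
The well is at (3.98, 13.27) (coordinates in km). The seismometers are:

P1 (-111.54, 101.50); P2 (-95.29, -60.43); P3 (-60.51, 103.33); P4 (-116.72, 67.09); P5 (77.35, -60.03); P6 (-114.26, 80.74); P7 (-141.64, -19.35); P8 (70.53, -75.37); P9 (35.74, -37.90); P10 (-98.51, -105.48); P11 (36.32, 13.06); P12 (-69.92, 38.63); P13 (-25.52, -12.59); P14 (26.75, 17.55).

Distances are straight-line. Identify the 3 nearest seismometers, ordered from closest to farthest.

P14, P11, P13

Distances from (3.98, 13.27):
P1: 145.36 km
P2: 123.64 km
P3: 110.77 km
P4: 132.16 km
P5: 103.71 km
P6: 136.14 km
P7: 149.23 km
P8: 110.84 km
P9: 60.23 km
P10: 156.86 km
P11: 32.34 km
P12: 78.13 km
P13: 39.23 km
P14: 23.17 km
Sorted: P14 (23.17 km) < P11 (32.34 km) < P13 (39.23 km) < P9 (60.23 km) < P12 (78.13 km) < …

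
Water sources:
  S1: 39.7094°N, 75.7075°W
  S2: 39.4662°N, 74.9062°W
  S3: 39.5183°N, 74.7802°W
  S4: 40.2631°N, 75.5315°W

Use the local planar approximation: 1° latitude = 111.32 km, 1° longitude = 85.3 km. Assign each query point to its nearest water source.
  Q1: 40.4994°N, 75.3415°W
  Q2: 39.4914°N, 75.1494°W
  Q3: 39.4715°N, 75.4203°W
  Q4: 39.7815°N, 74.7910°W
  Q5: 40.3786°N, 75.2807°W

Q1 at 40.4994°N, 75.3415°W:
  S1: 93.3199 km
  S2: 120.8609 km
  S3: 119.2499 km
  S4: 30.8969 km
  → nearest: S4 (30.8969 km)
Q2 at 39.4914°N, 75.1494°W:
  S1: 53.4345 km
  S2: 20.9338 km
  S3: 31.6348 km
  S4: 91.8809 km
  → nearest: S2 (20.9338 km)
Q3 at 39.4715°N, 75.4203°W:
  S1: 36.0765 km
  S2: 43.8567 km
  S3: 54.8485 km
  S4: 88.6299 km
  → nearest: S1 (36.0765 km)
Q4 at 39.7815°N, 74.7910°W:
  S1: 78.5884 km
  S2: 36.4488 km
  S3: 29.3139 km
  S4: 82.8492 km
  → nearest: S3 (29.3139 km)
Q5 at 40.3786°N, 75.2807°W:
  S1: 82.9154 km
  S2: 106.4735 km
  S3: 104.8536 km
  S4: 24.9597 km
  → nearest: S4 (24.9597 km)

Q1→S4; Q2→S2; Q3→S1; Q4→S3; Q5→S4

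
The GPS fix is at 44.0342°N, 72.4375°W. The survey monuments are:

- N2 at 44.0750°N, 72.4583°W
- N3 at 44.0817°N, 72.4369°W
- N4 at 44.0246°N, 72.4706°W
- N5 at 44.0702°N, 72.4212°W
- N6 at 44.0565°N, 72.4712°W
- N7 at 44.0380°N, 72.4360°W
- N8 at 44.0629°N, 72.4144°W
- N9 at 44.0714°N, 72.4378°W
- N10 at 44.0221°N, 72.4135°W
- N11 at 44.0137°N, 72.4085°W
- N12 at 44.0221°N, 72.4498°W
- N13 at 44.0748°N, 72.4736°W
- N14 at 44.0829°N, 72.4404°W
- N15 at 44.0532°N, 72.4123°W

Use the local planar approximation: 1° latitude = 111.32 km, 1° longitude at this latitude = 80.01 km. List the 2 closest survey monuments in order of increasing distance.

N7, N12

Distances from 44.0342°N, 72.4375°W:
N2: √((0.0408·111.32)² + (-0.0208·80.01)²) = √(20.628456 + 2.769588) = 4.8372 km
N3: √((0.0475·111.32)² + (0.0006·80.01)²) = √(27.959771 + 0.002305) = 5.2879 km
N4: √((-0.0096·111.32)² + (-0.0331·80.01)²) = √(1.142060 + 7.013657) = 2.8558 km
N5: √((0.0360·111.32)² + (0.0163·80.01)²) = √(16.060217 + 1.700841) = 4.2144 km
N6: √((0.0223·111.32)² + (-0.0337·80.01)²) = √(6.162488 + 7.270233) = 3.6651 km
N7: √((0.0038·111.32)² + (0.0015·80.01)²) = √(0.178943 + 0.014404) = 0.4397 km
N8: √((0.0287·111.32)² + (0.0231·80.01)²) = √(10.207284 + 3.415958) = 3.6910 km
N9: √((0.0372·111.32)² + (-0.0003·80.01)²) = √(17.148742 + 0.000576) = 4.1412 km
N10: √((-0.0121·111.32)² + (0.0240·80.01)²) = √(1.814334 + 3.687322) = 2.3456 km
N11: √((-0.0205·111.32)² + (0.0290·80.01)²) = √(5.207798 + 5.383746) = 3.2545 km
N12: √((-0.0121·111.32)² + (-0.0123·80.01)²) = √(1.814334 + 0.968498) = 1.6682 km
N13: √((0.0406·111.32)² + (-0.0361·80.01)²) = √(20.426712 + 8.342629) = 5.3637 km
N14: √((0.0487·111.32)² + (-0.0029·80.01)²) = √(29.390320 + 0.053837) = 5.4262 km
N15: √((0.0190·111.32)² + (0.0252·80.01)²) = √(4.473563 + 4.065272) = 2.9221 km
Sorted: N7 (0.4397 km) < N12 (1.6682 km) < N10 (2.3456 km) < N4 (2.8558 km) < …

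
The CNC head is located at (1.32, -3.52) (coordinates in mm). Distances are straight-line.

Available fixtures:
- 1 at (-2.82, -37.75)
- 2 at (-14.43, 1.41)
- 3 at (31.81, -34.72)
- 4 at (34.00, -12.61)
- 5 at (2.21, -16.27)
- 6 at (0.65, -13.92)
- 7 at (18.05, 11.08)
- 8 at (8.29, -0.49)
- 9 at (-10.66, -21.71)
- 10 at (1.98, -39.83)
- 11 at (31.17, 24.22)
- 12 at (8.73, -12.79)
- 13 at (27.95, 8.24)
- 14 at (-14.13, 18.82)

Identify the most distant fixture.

3

Distances from (1.32, -3.52):
1: √((-4.14)² + (-34.23)²) = √(17.1396 + 1171.6929) = 34.48 mm
2: √((-15.75)² + (4.93)²) = √(248.0625 + 24.3049) = 16.50 mm
3: √((30.49)² + (-31.20)²) = √(929.6401 + 973.4400) = 43.62 mm
4: √((32.68)² + (-9.09)²) = √(1067.9824 + 82.6281) = 33.92 mm
5: √((0.89)² + (-12.75)²) = √(0.7921 + 162.5625) = 12.78 mm
6: √((-0.67)² + (-10.40)²) = √(0.4489 + 108.1600) = 10.42 mm
7: √((16.73)² + (14.60)²) = √(279.8929 + 213.1600) = 22.20 mm
8: √((6.97)² + (3.03)²) = √(48.5809 + 9.1809) = 7.60 mm
9: √((-11.98)² + (-18.19)²) = √(143.5204 + 330.8761) = 21.78 mm
10: √((0.66)² + (-36.31)²) = √(0.4356 + 1318.4161) = 36.32 mm
11: √((29.85)² + (27.74)²) = √(891.0225 + 769.5076) = 40.75 mm
12: √((7.41)² + (-9.27)²) = √(54.9081 + 85.9329) = 11.87 mm
13: √((26.63)² + (11.76)²) = √(709.1569 + 138.2976) = 29.11 mm
14: √((-15.45)² + (22.34)²) = √(238.7025 + 499.0756) = 27.16 mm
Maximum: 3 at 43.62 mm.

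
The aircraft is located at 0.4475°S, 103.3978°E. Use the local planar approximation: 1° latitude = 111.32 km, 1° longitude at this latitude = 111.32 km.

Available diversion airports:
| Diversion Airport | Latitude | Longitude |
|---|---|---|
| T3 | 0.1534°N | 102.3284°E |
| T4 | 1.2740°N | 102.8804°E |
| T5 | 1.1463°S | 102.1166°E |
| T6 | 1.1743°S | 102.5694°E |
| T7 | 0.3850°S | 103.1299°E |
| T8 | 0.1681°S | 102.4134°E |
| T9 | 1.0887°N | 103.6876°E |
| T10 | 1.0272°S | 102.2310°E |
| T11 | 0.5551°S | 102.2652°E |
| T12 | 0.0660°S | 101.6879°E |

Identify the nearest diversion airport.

Distances from 0.4475°S, 103.3978°E:
T3: 136.5519 km
T4: 200.1057 km
T5: 162.4584 km
T6: 122.6787 km
T7: 30.6235 km
T8: 113.9118 km
T9: 174.0261 km
T10: 145.0357 km
T11: 126.6487 km
T12: 195.0262 km
Minimum: T7 at 30.6235 km.

T7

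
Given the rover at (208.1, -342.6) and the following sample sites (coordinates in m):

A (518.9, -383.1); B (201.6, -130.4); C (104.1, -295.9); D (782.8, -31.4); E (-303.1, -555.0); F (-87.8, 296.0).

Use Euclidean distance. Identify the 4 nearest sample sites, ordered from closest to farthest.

Distances from (208.1, -342.6):
A: √((310.8)² + (-40.5)²) = √(96596.640 + 1640.250) = 313.4 m
B: √((-6.5)² + (212.2)²) = √(42.250 + 45028.840) = 212.3 m
C: √((-104.0)² + (46.7)²) = √(10816.000 + 2180.890) = 114.0 m
D: √((574.7)² + (311.2)²) = √(330280.090 + 96845.440) = 653.5 m
E: √((-511.2)² + (-212.4)²) = √(261325.440 + 45113.760) = 553.6 m
F: √((-295.9)² + (638.6)²) = √(87556.810 + 407809.960) = 703.8 m
Sorted: C (114.0 m) < B (212.3 m) < A (313.4 m) < E (553.6 m) < D (653.5 m) < F (703.8 m)

C, B, A, E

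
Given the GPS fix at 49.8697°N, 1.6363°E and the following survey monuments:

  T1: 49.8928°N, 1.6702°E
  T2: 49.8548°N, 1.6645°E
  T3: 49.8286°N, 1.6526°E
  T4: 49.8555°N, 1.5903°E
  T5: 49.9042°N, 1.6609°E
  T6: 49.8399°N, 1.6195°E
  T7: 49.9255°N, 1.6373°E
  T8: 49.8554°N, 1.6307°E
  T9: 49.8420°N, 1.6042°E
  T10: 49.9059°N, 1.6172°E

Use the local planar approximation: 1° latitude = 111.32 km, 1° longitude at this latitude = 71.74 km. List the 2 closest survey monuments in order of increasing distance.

T8, T2

Distances from 49.8697°N, 1.6363°E:
T1: √((0.0231·111.32)² + (0.0339·71.74)²) = √(6.612571 + 5.914556) = 3.5394 km
T2: √((-0.0149·111.32)² + (0.0282·71.74)²) = √(2.751180 + 4.092804) = 2.6161 km
T3: √((-0.0411·111.32)² + (0.0163·71.74)²) = √(20.932931 + 1.367407) = 4.7223 km
T4: √((-0.0142·111.32)² + (-0.0460·71.74)²) = √(2.498752 + 10.890264) = 3.6591 km
T5: √((0.0345·111.32)² + (0.0246·71.74)²) = √(14.749747 + 3.114533) = 4.2266 km
T6: √((-0.0298·111.32)² + (-0.0168·71.74)²) = √(11.004718 + 1.452584) = 3.5295 km
T7: √((0.0558·111.32)² + (0.0010·71.74)²) = √(38.584670 + 0.005147) = 6.2121 km
T8: √((-0.0143·111.32)² + (-0.0056·71.74)²) = √(2.534069 + 0.161398) = 1.6418 km
T9: √((-0.0277·111.32)² + (-0.0321·71.74)²) = √(9.508367 + 5.303137) = 3.8486 km
T10: √((0.0362·111.32)² + (-0.0191·71.74)²) = √(16.239159 + 1.877541) = 4.2564 km
Sorted: T8 (1.6418 km) < T2 (2.6161 km) < T6 (3.5295 km) < T1 (3.5394 km) < …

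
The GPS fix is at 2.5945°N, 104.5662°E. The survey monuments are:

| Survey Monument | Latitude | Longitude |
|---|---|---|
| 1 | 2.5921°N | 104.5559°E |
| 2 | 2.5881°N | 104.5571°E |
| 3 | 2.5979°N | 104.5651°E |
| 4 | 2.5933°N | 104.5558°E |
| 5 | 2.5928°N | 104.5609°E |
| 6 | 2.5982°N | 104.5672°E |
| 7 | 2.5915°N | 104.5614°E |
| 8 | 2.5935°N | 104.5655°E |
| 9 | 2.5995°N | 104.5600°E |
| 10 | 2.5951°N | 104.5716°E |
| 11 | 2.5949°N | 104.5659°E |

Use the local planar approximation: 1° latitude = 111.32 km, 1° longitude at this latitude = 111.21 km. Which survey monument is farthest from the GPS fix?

Distances from 2.5945°N, 104.5662°E:
1: √((-0.0024·111.32)² + (-0.0103·111.21)²) = √(0.071379 + 1.312085) = 1.1762 km
2: √((-0.0064·111.32)² + (-0.0091·111.21)²) = √(0.507582 + 1.024166) = 1.2376 km
3: √((0.0034·111.32)² + (-0.0011·111.21)²) = √(0.143253 + 0.014965) = 0.3978 km
4: √((-0.0012·111.32)² + (-0.0104·111.21)²) = √(0.017845 + 1.337687) = 1.1643 km
5: √((-0.0017·111.32)² + (-0.0053·111.21)²) = √(0.035813 + 0.347408) = 0.6190 km
6: √((0.0037·111.32)² + (0.0010·111.21)²) = √(0.169648 + 0.012368) = 0.4266 km
7: √((-0.0030·111.32)² + (-0.0048·111.21)²) = √(0.111529 + 0.284951) = 0.6297 km
8: √((-0.0010·111.32)² + (-0.0007·111.21)²) = √(0.012392 + 0.006060) = 0.1358 km
9: √((0.0050·111.32)² + (-0.0062·111.21)²) = √(0.309804 + 0.475413) = 0.8861 km
10: √((0.0006·111.32)² + (0.0054·111.21)²) = √(0.004461 + 0.360641) = 0.6042 km
11: √((0.0004·111.32)² + (-0.0003·111.21)²) = √(0.001983 + 0.001113) = 0.0556 km
Maximum: 2 at 1.2376 km.

2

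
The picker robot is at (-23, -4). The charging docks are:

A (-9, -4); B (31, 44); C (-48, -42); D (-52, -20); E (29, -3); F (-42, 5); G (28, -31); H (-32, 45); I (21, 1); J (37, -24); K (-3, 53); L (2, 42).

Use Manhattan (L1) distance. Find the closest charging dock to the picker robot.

A

Distances from (-23, -4):
A: 14
B: 102
C: 63
D: 45
E: 53
F: 28
G: 78
H: 58
I: 49
J: 80
K: 77
L: 71
Minimum: A at 14.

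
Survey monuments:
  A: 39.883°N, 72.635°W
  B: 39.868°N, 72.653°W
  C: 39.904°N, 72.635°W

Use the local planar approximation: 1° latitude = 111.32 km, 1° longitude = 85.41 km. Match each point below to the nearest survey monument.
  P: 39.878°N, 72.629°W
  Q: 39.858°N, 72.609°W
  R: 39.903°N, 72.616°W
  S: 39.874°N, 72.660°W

P at 39.878°N, 72.629°W:
  A: 0.757 km
  B: 2.333 km
  C: 2.939 km
  → nearest: A (0.757 km)
Q at 39.858°N, 72.609°W:
  A: 3.560 km
  B: 3.919 km
  C: 5.581 km
  → nearest: A (3.560 km)
R at 39.903°N, 72.616°W:
  A: 2.755 km
  B: 5.017 km
  C: 1.627 km
  → nearest: C (1.627 km)
S at 39.874°N, 72.660°W:
  A: 2.359 km
  B: 0.896 km
  C: 3.964 km
  → nearest: B (0.896 km)

P→A; Q→A; R→C; S→B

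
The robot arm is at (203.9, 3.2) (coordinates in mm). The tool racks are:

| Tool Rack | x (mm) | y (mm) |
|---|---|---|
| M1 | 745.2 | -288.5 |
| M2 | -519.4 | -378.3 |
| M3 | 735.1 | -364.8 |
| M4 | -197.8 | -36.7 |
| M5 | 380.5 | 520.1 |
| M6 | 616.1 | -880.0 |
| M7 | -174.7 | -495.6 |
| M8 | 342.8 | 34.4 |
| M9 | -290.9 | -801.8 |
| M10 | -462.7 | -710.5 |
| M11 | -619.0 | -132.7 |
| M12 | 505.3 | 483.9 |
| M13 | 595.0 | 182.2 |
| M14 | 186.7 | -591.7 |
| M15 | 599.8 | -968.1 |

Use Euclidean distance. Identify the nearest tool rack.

Distances from (203.9, 3.2):
M1: √((541.3)² + (-291.7)²) = √(293005.690 + 85088.890) = 614.9 mm
M2: √((-723.3)² + (-381.5)²) = √(523162.890 + 145542.250) = 817.7 mm
M3: √((531.2)² + (-368.0)²) = √(282173.440 + 135424.000) = 646.2 mm
M4: √((-401.7)² + (-39.9)²) = √(161362.890 + 1592.010) = 403.7 mm
M5: √((176.6)² + (516.9)²) = √(31187.560 + 267185.610) = 546.2 mm
M6: √((412.2)² + (-883.2)²) = √(169908.840 + 780042.240) = 974.7 mm
M7: √((-378.6)² + (-498.8)²) = √(143337.960 + 248801.440) = 626.2 mm
M8: √((138.9)² + (31.2)²) = √(19293.210 + 973.440) = 142.4 mm
M9: √((-494.8)² + (-805.0)²) = √(244827.040 + 648025.000) = 944.9 mm
M10: √((-666.6)² + (-713.7)²) = √(444355.560 + 509367.690) = 976.6 mm
M11: √((-822.9)² + (-135.9)²) = √(677164.410 + 18468.810) = 834.0 mm
M12: √((301.4)² + (480.7)²) = √(90841.960 + 231072.490) = 567.4 mm
M13: √((391.1)² + (179.0)²) = √(152959.210 + 32041.000) = 430.1 mm
M14: √((-17.2)² + (-594.9)²) = √(295.840 + 353906.010) = 595.1 mm
M15: √((395.9)² + (-971.3)²) = √(156736.810 + 943423.690) = 1048.9 mm
Minimum: M8 at 142.4 mm.

M8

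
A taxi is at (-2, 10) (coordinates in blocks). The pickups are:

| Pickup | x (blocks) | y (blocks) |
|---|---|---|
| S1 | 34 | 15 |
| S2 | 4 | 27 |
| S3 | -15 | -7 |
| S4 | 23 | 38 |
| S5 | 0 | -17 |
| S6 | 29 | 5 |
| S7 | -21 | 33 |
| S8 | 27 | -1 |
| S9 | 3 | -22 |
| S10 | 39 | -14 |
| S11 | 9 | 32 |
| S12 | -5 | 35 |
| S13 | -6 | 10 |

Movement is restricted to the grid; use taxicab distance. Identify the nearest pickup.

S13

Distances from (-2, 10):
S1: |36| + |5| = 36 + 5 = 41 blocks
S2: |6| + |17| = 6 + 17 = 23 blocks
S3: |-13| + |-17| = 13 + 17 = 30 blocks
S4: |25| + |28| = 25 + 28 = 53 blocks
S5: |2| + |-27| = 2 + 27 = 29 blocks
S6: |31| + |-5| = 31 + 5 = 36 blocks
S7: |-19| + |23| = 19 + 23 = 42 blocks
S8: |29| + |-11| = 29 + 11 = 40 blocks
S9: |5| + |-32| = 5 + 32 = 37 blocks
S10: |41| + |-24| = 41 + 24 = 65 blocks
S11: |11| + |22| = 11 + 22 = 33 blocks
S12: |-3| + |25| = 3 + 25 = 28 blocks
S13: |-4| + |0| = 4 + 0 = 4 blocks
Minimum: S13 at 4 blocks.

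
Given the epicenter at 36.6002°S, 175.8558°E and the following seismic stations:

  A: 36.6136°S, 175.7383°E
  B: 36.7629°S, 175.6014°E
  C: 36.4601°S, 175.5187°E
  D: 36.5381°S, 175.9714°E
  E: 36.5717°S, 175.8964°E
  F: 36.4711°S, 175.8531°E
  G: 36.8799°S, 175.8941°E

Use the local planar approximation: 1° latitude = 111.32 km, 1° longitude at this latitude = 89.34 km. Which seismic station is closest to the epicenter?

Distances from 36.6002°S, 175.8558°E:
A: √((-0.0134·111.32)² + (-0.1175·89.34)²) = √(2.225133 + 110.196457) = 10.6029 km
B: √((-0.1627·111.32)² + (-0.2544·89.34)²) = √(328.035995 + 516.566348) = 29.0620 km
C: √((0.1401·111.32)² + (-0.3371·89.34)²) = √(243.233095 + 907.004416) = 33.9152 km
D: √((0.0621·111.32)² + (0.1156·89.34)²) = √(47.789182 + 106.661470) = 12.4278 km
E: √((0.0285·111.32)² + (0.0406·89.34)²) = √(10.065518 + 13.156609) = 4.8189 km
F: √((0.1291·111.32)² + (-0.0027·89.34)²) = √(206.537483 + 0.058186) = 14.3734 km
G: √((-0.2797·111.32)² + (0.0383·89.34)²) = √(969.463200 + 11.708181) = 31.3237 km
Minimum: E at 4.8189 km.

E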